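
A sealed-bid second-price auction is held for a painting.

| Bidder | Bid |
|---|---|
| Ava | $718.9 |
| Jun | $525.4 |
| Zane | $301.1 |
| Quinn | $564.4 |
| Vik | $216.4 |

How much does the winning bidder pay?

$564.4

Highest bid: Ava at $718.9, so Ava wins.
Second-highest bid: Quinn at $564.4 — that is the price the winner pays.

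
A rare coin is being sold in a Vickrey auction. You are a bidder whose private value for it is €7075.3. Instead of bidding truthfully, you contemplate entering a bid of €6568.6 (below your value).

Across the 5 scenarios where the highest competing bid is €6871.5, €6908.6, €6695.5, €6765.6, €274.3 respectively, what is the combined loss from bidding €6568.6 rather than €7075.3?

The deviation costs you only when the competing bid falls strictly between €6568.6 and €7075.3; elsewhere both bids give the same outcome.
€6871.5: truthful payoff €203.8, deviation payoff €0 → loss €203.8.
€6908.6: truthful payoff €166.7, deviation payoff €0 → loss €166.7.
€6695.5: truthful payoff €379.8, deviation payoff €0 → loss €379.8.
€6765.6: truthful payoff €309.7, deviation payoff €0 → loss €309.7.
€274.3: outcomes coincide → loss €0.
Total loss = €203.8 + €166.7 + €379.8 + €309.7 = €1060.

€1060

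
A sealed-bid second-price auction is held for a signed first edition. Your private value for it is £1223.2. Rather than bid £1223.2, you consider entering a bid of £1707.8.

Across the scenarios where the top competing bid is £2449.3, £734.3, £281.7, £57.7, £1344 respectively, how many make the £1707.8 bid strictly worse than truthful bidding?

The deviation hurts exactly when the highest competing bid lies strictly between £1223.2 and £1707.8 — overbidding then wins at a price above your value.
£2449.3: above both → same outcome either way.
£734.3: below both → same outcome either way.
£281.7: below both → same outcome either way.
£57.7: below both → same outcome either way.
£1344: inside the interval → strictly worse (loss £120.8).
Count: 1.

1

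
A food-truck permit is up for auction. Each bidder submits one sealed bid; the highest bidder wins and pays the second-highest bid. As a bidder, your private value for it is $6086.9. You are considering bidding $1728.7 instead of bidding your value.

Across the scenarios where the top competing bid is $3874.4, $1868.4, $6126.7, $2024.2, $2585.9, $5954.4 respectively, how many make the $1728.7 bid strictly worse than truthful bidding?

5

The deviation hurts exactly when the highest competing bid lies strictly between $1728.7 and $6086.9 — underbidding then forfeits a profitable win.
$3874.4: inside the interval → strictly worse (loss $2212.5).
$1868.4: inside the interval → strictly worse (loss $4218.5).
$6126.7: above both → same outcome either way.
$2024.2: inside the interval → strictly worse (loss $4062.7).
$2585.9: inside the interval → strictly worse (loss $3501).
$5954.4: inside the interval → strictly worse (loss $132.5).
Count: 5.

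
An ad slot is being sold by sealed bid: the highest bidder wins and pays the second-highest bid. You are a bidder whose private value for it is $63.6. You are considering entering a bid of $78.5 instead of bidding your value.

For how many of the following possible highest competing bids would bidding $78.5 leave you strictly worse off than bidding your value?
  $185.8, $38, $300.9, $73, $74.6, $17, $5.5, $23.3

The deviation hurts exactly when the highest competing bid lies strictly between $63.6 and $78.5 — overbidding then wins at a price above your value.
$185.8: above both → same outcome either way.
$38: below both → same outcome either way.
$300.9: above both → same outcome either way.
$73: inside the interval → strictly worse (loss $9.4).
$74.6: inside the interval → strictly worse (loss $11).
$17: below both → same outcome either way.
$5.5: below both → same outcome either way.
$23.3: below both → same outcome either way.
Count: 2.

2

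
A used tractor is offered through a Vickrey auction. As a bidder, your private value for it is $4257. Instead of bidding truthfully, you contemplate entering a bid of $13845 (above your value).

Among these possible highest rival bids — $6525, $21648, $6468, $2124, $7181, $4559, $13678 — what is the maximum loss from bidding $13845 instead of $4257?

$9421

$6525: truthful gives $0, deviation gives −$2268 → loss $2268.
$21648: same outcome either way → loss $0.
$6468: truthful gives $0, deviation gives −$2211 → loss $2211.
$2124: same outcome either way → loss $0.
$7181: truthful gives $0, deviation gives −$2924 → loss $2924.
$4559: truthful gives $0, deviation gives −$302 → loss $302.
$13678: truthful gives $0, deviation gives −$9421 → loss $9421.
Maximum loss: $9421.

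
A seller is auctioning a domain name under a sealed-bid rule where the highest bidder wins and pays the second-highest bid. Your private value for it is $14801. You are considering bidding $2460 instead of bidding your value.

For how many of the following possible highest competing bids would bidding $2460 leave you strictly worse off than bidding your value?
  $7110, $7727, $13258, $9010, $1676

The deviation hurts exactly when the highest competing bid lies strictly between $2460 and $14801 — underbidding then forfeits a profitable win.
$7110: inside the interval → strictly worse (loss $7691).
$7727: inside the interval → strictly worse (loss $7074).
$13258: inside the interval → strictly worse (loss $1543).
$9010: inside the interval → strictly worse (loss $5791).
$1676: below both → same outcome either way.
Count: 4.

4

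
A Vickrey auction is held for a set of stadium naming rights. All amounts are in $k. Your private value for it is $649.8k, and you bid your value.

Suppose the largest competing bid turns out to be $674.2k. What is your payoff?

Your bid $649.8k is below the highest competing bid $674.2k, so you lose.
A losing bidder pays nothing and receives nothing: payoff = $0k.

$0k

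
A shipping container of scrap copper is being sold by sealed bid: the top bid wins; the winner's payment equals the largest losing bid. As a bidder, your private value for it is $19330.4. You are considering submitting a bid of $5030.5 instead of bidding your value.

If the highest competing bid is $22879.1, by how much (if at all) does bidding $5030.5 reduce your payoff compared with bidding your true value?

$0

Bidding your value $19330.4: you lose (since $19330.4 < $22879.1). Payoff $0.
Bidding $5030.5: you lose. Payoff $0.
Difference = $0 − $0 = $0; both bids lead to the same outcome because the competing bid is above both your value and your alternative bid.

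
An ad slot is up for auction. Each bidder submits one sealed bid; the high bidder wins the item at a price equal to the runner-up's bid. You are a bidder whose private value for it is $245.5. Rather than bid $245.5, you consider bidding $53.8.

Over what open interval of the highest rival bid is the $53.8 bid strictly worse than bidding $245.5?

If the competing bid is below $53.8, both bids win at the same price — no difference.
If it is above $245.5, both bids lose — no difference.
If it lies strictly between $53.8 and $245.5, bidding your value wins at a price below your value (positive payoff) while bidding $53.8 loses (payoff 0).
So the deviation strictly hurts on the open interval ($53.8, $245.5).

($53.8, $245.5)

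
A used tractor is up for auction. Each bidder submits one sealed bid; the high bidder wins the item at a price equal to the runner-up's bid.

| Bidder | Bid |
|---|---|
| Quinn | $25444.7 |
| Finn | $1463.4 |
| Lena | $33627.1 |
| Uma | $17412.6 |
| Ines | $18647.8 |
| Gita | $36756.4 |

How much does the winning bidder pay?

Highest bid: Gita at $36756.4, so Gita wins.
Second-highest bid: Lena at $33627.1 — that is the price the winner pays.

$33627.1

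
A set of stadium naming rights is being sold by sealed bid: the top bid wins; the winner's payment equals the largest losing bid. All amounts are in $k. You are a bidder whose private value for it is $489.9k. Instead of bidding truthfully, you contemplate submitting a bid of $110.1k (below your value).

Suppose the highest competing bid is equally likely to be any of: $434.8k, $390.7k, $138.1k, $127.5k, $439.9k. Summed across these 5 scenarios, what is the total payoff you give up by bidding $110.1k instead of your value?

The deviation costs you only when the competing bid falls strictly between $110.1k and $489.9k; elsewhere both bids give the same outcome.
$434.8k: truthful payoff $55.1k, deviation payoff $0k → loss $55.1k.
$390.7k: truthful payoff $99.2k, deviation payoff $0k → loss $99.2k.
$138.1k: truthful payoff $351.8k, deviation payoff $0k → loss $351.8k.
$127.5k: truthful payoff $362.4k, deviation payoff $0k → loss $362.4k.
$439.9k: truthful payoff $50k, deviation payoff $0k → loss $50k.
Total loss = $55.1k + $99.2k + $351.8k + $362.4k + $50k = $918.5k.
Because the price is fixed by the runner-up's bid, deviating from your value can only change a good outcome into a bad one — never the reverse.

$918.5k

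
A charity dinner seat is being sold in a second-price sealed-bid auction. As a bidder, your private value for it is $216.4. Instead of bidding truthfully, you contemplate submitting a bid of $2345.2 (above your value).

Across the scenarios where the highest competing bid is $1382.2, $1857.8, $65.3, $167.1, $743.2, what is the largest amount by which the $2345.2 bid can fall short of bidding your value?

$1641.4

$1382.2: truthful gives $0, deviation gives −$1165.8 → loss $1165.8.
$1857.8: truthful gives $0, deviation gives −$1641.4 → loss $1641.4.
$65.3: same outcome either way → loss $0.
$167.1: same outcome either way → loss $0.
$743.2: truthful gives $0, deviation gives −$526.8 → loss $526.8.
Maximum loss: $1641.4.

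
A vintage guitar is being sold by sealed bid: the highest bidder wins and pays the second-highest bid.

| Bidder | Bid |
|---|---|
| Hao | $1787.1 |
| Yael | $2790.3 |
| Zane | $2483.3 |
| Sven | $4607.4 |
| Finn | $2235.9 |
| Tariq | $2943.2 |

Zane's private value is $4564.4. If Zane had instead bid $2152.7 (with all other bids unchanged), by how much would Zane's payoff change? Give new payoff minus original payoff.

$0

The highest bid among the other bidders is $4607.4; Zane's bid doesn't change that.
Original bid $2483.3: Zane is not highest (top rival bid is $4607.4); payoff $0.
Alternative bid $2152.7: Zane is not highest (top rival bid is $4607.4); payoff $0.
Change in payoff = $0 − ($0) = $0.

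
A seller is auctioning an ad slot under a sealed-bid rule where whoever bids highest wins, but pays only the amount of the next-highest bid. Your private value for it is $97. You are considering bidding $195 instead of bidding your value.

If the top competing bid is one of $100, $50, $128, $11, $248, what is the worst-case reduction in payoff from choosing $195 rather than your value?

$100: truthful gives $0, deviation gives −$3 → loss $3.
$50: same outcome either way → loss $0.
$128: truthful gives $0, deviation gives −$31 → loss $31.
$11: same outcome either way → loss $0.
$248: same outcome either way → loss $0.
Maximum loss: $31.

$31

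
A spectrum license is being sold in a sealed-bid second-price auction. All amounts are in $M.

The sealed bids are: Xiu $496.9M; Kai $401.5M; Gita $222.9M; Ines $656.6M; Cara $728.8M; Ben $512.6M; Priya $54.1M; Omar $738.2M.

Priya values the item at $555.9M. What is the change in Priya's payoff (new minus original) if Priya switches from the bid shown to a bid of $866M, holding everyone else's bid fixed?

The highest bid among the other bidders is $738.2M; Priya's bid doesn't change that.
Original bid $54.1M: Priya is not highest (top rival bid is $738.2M); payoff $0M.
Alternative bid $866M: Priya is highest, pays the top rival bid $738.2M; payoff $555.9M − $738.2M = −$182.3M.
Change in payoff = −$182.3M − ($0M) = −$182.3M.

−$182.3M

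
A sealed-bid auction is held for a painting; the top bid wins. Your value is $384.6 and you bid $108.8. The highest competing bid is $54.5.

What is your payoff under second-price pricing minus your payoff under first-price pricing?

You have the highest bid, so you win under either rule.
Second-price: pay $54.5 → payoff $330.1.
First-price: pay your own bid $108.8 → payoff $275.8.
Difference = $330.1 − ($275.8) = $54.3.

$54.3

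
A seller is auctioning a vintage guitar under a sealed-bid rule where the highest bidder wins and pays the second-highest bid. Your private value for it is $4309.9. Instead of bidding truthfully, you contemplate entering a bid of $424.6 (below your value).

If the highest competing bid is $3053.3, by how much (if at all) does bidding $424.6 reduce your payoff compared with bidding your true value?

$1256.6

Bidding your value $4309.9: you win (since $4309.9 > $3053.3) and pay $3053.3. Payoff $1256.6.
Bidding $424.6: you lose. Payoff $0.
The competing bid $3053.3 lies between your shaded bid and your value, so underbidding forfeits an item you could have won at a profitable price.
Loss from deviating = $1256.6 − ($0) = $1256.6.
Because the price is fixed by the runner-up's bid, deviating from your value can only change a good outcome into a bad one — never the reverse.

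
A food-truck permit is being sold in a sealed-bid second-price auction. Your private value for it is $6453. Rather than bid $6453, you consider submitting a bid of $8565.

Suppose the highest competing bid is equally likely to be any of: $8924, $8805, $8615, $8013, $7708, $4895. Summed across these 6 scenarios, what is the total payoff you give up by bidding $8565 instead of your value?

The deviation costs you only when the competing bid falls strictly between $6453 and $8565; elsewhere both bids give the same outcome.
$8924: outcomes coincide → loss $0.
$8805: outcomes coincide → loss $0.
$8615: outcomes coincide → loss $0.
$8013: truthful payoff $0, deviation payoff −$1560 → loss $1560.
$7708: truthful payoff $0, deviation payoff −$1255 → loss $1255.
$4895: outcomes coincide → loss $0.
Total loss = $1560 + $1255 = $2815.
In a second-price auction your bid sets only whether you win, not what you pay, so bidding your true value is weakly dominant.

$2815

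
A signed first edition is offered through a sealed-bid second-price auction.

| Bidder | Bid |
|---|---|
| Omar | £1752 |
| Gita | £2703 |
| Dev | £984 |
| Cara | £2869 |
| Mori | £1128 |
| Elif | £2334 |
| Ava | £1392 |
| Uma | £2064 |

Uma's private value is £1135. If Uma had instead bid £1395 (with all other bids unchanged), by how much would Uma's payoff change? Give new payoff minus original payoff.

The highest bid among the other bidders is £2869; Uma's bid doesn't change that.
Original bid £2064: Uma is not highest (top rival bid is £2869); payoff £0.
Alternative bid £1395: Uma is not highest (top rival bid is £2869); payoff £0.
Change in payoff = £0 − (£0) = £0.

£0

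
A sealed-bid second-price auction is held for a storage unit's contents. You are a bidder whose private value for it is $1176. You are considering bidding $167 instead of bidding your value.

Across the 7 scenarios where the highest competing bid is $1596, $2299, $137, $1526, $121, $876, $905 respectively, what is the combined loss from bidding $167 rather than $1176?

The deviation costs you only when the competing bid falls strictly between $167 and $1176; elsewhere both bids give the same outcome.
$1596: outcomes coincide → loss $0.
$2299: outcomes coincide → loss $0.
$137: outcomes coincide → loss $0.
$1526: outcomes coincide → loss $0.
$121: outcomes coincide → loss $0.
$876: truthful payoff $300, deviation payoff $0 → loss $300.
$905: truthful payoff $271, deviation payoff $0 → loss $271.
Total loss = $300 + $271 = $571.
In a second-price auction your bid sets only whether you win, not what you pay, so bidding your true value is weakly dominant.

$571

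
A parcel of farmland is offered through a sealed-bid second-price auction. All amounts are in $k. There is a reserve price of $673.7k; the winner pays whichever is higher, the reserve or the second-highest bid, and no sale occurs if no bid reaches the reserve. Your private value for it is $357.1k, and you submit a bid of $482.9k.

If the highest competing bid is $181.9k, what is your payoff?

$0k

Your bid $482.9k is the highest bid but falls below the reserve $673.7k, so the item goes unsold. Payoff $0k.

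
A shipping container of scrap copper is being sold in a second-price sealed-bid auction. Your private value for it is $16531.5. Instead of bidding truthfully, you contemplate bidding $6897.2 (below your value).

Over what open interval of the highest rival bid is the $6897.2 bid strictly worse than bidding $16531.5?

If the competing bid is below $6897.2, both bids win at the same price — no difference.
If it is above $16531.5, both bids lose — no difference.
If it lies strictly between $6897.2 and $16531.5, bidding your value wins at a price below your value (positive payoff) while bidding $6897.2 loses (payoff 0).
So the deviation strictly hurts on the open interval ($6897.2, $16531.5).

($6897.2, $16531.5)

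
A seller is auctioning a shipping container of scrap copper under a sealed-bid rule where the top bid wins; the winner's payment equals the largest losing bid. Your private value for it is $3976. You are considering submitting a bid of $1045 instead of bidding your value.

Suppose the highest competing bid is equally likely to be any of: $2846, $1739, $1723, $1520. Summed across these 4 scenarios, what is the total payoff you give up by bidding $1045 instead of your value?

$8076

The deviation costs you only when the competing bid falls strictly between $1045 and $3976; elsewhere both bids give the same outcome.
$2846: truthful payoff $1130, deviation payoff $0 → loss $1130.
$1739: truthful payoff $2237, deviation payoff $0 → loss $2237.
$1723: truthful payoff $2253, deviation payoff $0 → loss $2253.
$1520: truthful payoff $2456, deviation payoff $0 → loss $2456.
Total loss = $1130 + $2237 + $2253 + $2456 = $8076.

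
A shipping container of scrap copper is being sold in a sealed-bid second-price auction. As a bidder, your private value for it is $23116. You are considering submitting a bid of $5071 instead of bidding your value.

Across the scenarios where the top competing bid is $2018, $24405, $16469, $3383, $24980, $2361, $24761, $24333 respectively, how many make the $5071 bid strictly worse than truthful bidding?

The deviation hurts exactly when the highest competing bid lies strictly between $5071 and $23116 — underbidding then forfeits a profitable win.
$2018: below both → same outcome either way.
$24405: above both → same outcome either way.
$16469: inside the interval → strictly worse (loss $6647).
$3383: below both → same outcome either way.
$24980: above both → same outcome either way.
$2361: below both → same outcome either way.
$24761: above both → same outcome either way.
$24333: above both → same outcome either way.
Count: 1.

1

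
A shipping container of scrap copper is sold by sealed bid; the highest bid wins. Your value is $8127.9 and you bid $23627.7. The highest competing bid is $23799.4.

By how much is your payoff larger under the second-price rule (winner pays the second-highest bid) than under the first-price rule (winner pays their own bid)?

Your bid $23627.7 is below $23799.4, so you lose under either rule.
Payoff is $0 in both cases; difference = $0.

$0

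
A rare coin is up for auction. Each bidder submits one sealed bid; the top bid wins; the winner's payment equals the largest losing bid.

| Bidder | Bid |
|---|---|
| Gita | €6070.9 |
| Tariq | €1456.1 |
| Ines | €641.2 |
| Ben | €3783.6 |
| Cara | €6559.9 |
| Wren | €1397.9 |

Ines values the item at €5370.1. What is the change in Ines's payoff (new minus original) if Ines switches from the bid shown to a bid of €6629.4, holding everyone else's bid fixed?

−€1189.8

The highest bid among the other bidders is €6559.9; Ines's bid doesn't change that.
Original bid €641.2: Ines is not highest (top rival bid is €6559.9); payoff €0.
Alternative bid €6629.4: Ines is highest, pays the top rival bid €6559.9; payoff €5370.1 − €6559.9 = −€1189.8.
Change in payoff = −€1189.8 − (€0) = −€1189.8.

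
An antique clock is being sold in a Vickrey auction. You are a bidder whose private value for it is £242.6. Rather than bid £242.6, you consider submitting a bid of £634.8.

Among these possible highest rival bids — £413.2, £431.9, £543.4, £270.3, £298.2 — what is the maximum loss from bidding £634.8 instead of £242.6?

£413.2: truthful gives £0, deviation gives −£170.6 → loss £170.6.
£431.9: truthful gives £0, deviation gives −£189.3 → loss £189.3.
£543.4: truthful gives £0, deviation gives −£300.8 → loss £300.8.
£270.3: truthful gives £0, deviation gives −£27.7 → loss £27.7.
£298.2: truthful gives £0, deviation gives −£55.6 → loss £55.6.
Maximum loss: £300.8.

£300.8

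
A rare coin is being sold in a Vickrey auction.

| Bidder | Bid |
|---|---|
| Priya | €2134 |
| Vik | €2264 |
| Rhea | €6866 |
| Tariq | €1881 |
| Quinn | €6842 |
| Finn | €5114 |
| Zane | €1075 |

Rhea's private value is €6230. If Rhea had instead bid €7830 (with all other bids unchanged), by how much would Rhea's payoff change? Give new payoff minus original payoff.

€0

The highest bid among the other bidders is €6842; Rhea's bid doesn't change that.
Original bid €6866: Rhea is highest, pays the top rival bid €6842; payoff €6230 − €6842 = −€612.
Alternative bid €7830: Rhea is highest, pays the top rival bid €6842; payoff €6230 − €6842 = −€612.
Change in payoff = −€612 − (−€612) = €0.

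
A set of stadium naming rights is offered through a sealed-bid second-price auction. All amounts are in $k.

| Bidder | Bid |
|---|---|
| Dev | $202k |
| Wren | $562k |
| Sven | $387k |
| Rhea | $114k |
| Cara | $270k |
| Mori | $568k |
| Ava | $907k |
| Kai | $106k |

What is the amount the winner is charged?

$568k

Highest bid: Ava at $907k, so Ava wins.
Second-highest bid: Mori at $568k — that is the price the winner pays.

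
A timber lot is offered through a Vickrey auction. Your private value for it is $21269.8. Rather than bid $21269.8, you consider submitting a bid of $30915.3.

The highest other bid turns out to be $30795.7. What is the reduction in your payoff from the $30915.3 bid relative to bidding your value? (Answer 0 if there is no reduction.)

$9525.9

Bidding your value $21269.8: you lose (since $21269.8 < $30795.7). Payoff $0.
Bidding $30915.3: you win and pay $30795.7. Payoff $21269.8 − $30795.7 = −$9525.9.
The competing bid $30795.7 lies between your value and your inflated bid, so overbidding wins an item priced above your value.
Loss from deviating = $0 − (−$9525.9) = $9525.9.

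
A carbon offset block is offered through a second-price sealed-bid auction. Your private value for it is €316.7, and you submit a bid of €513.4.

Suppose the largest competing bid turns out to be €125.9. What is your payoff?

Your bid €513.4 exceeds the highest competing bid €125.9, so you win.
In a second-price auction the winner pays the second-highest bid, €125.9.
Payoff = value − price = €316.7 − €125.9 = €190.8.

€190.8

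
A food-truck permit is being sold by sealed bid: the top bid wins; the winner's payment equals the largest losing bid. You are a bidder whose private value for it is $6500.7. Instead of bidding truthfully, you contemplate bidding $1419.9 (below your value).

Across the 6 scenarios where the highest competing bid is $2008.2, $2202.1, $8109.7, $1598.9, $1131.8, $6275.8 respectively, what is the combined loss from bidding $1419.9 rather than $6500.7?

$13917.8

The deviation costs you only when the competing bid falls strictly between $1419.9 and $6500.7; elsewhere both bids give the same outcome.
$2008.2: truthful payoff $4492.5, deviation payoff $0 → loss $4492.5.
$2202.1: truthful payoff $4298.6, deviation payoff $0 → loss $4298.6.
$8109.7: outcomes coincide → loss $0.
$1598.9: truthful payoff $4901.8, deviation payoff $0 → loss $4901.8.
$1131.8: outcomes coincide → loss $0.
$6275.8: truthful payoff $224.9, deviation payoff $0 → loss $224.9.
Total loss = $4492.5 + $4298.6 + $4901.8 + $224.9 = $13917.8.
In a second-price auction your bid sets only whether you win, not what you pay, so bidding your true value is weakly dominant.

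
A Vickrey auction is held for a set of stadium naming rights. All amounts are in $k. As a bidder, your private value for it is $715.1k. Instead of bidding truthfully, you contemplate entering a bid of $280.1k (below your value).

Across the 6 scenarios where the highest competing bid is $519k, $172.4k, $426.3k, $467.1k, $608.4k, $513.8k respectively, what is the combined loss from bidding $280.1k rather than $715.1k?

$1040.9k

The deviation costs you only when the competing bid falls strictly between $280.1k and $715.1k; elsewhere both bids give the same outcome.
$519k: truthful payoff $196.1k, deviation payoff $0k → loss $196.1k.
$172.4k: outcomes coincide → loss $0k.
$426.3k: truthful payoff $288.8k, deviation payoff $0k → loss $288.8k.
$467.1k: truthful payoff $248k, deviation payoff $0k → loss $248k.
$608.4k: truthful payoff $106.7k, deviation payoff $0k → loss $106.7k.
$513.8k: truthful payoff $201.3k, deviation payoff $0k → loss $201.3k.
Total loss = $196.1k + $288.8k + $248k + $106.7k + $201.3k = $1040.9k.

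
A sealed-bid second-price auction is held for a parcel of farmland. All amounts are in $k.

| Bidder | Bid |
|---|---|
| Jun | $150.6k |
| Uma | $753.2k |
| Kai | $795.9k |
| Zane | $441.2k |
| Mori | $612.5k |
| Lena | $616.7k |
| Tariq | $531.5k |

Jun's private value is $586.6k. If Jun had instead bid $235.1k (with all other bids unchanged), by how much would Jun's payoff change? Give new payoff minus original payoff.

The highest bid among the other bidders is $795.9k; Jun's bid doesn't change that.
Original bid $150.6k: Jun is not highest (top rival bid is $795.9k); payoff $0k.
Alternative bid $235.1k: Jun is not highest (top rival bid is $795.9k); payoff $0k.
Change in payoff = $0k − ($0k) = $0k.

$0k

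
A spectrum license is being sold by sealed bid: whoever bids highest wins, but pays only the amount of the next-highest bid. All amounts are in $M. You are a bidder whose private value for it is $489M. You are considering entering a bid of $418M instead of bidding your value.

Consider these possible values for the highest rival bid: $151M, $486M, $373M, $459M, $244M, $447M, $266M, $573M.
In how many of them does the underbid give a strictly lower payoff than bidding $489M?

3

The deviation hurts exactly when the highest competing bid lies strictly between $418M and $489M — underbidding then forfeits a profitable win.
$151M: below both → same outcome either way.
$486M: inside the interval → strictly worse (loss $3M).
$373M: below both → same outcome either way.
$459M: inside the interval → strictly worse (loss $30M).
$244M: below both → same outcome either way.
$447M: inside the interval → strictly worse (loss $42M).
$266M: below both → same outcome either way.
$573M: above both → same outcome either way.
Count: 3.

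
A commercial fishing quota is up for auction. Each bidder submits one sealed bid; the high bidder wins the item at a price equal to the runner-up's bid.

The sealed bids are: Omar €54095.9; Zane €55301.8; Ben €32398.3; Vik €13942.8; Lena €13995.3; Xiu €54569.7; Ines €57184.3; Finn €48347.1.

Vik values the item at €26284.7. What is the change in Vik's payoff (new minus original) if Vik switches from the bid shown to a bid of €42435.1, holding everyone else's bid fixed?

The highest bid among the other bidders is €57184.3; Vik's bid doesn't change that.
Original bid €13942.8: Vik is not highest (top rival bid is €57184.3); payoff €0.
Alternative bid €42435.1: Vik is not highest (top rival bid is €57184.3); payoff €0.
Change in payoff = €0 − (€0) = €0.

€0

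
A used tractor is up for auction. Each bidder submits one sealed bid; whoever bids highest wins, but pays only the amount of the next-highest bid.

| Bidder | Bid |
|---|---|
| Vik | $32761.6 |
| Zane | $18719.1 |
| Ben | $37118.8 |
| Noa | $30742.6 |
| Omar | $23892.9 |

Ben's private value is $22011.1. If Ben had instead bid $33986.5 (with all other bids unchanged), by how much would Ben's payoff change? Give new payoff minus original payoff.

The highest bid among the other bidders is $32761.6; Ben's bid doesn't change that.
Original bid $37118.8: Ben is highest, pays the top rival bid $32761.6; payoff $22011.1 − $32761.6 = −$10750.5.
Alternative bid $33986.5: Ben is highest, pays the top rival bid $32761.6; payoff $22011.1 − $32761.6 = −$10750.5.
Change in payoff = −$10750.5 − (−$10750.5) = $0.

$0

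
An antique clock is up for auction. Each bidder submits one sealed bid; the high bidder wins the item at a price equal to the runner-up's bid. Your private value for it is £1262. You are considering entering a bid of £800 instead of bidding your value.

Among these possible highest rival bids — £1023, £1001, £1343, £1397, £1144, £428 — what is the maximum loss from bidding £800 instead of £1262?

£261

£1023: truthful gives £239, deviation gives £0 → loss £239.
£1001: truthful gives £261, deviation gives £0 → loss £261.
£1343: same outcome either way → loss £0.
£1397: same outcome either way → loss £0.
£1144: truthful gives £118, deviation gives £0 → loss £118.
£428: same outcome either way → loss £0.
Maximum loss: £261.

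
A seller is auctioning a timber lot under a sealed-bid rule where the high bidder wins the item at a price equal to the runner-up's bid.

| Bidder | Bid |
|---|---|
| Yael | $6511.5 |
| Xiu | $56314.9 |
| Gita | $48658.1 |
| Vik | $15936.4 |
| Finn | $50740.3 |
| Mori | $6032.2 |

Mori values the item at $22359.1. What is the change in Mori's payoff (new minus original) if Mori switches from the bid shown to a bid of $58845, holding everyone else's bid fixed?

The highest bid among the other bidders is $56314.9; Mori's bid doesn't change that.
Original bid $6032.2: Mori is not highest (top rival bid is $56314.9); payoff $0.
Alternative bid $58845: Mori is highest, pays the top rival bid $56314.9; payoff $22359.1 − $56314.9 = −$33955.8.
Change in payoff = −$33955.8 − ($0) = −$33955.8.

−$33955.8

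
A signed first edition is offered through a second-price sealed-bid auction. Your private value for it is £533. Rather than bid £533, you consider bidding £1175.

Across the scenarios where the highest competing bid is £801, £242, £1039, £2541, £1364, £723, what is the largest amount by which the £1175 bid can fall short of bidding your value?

£506

£801: truthful gives £0, deviation gives −£268 → loss £268.
£242: same outcome either way → loss £0.
£1039: truthful gives £0, deviation gives −£506 → loss £506.
£2541: same outcome either way → loss £0.
£1364: same outcome either way → loss £0.
£723: truthful gives £0, deviation gives −£190 → loss £190.
Maximum loss: £506.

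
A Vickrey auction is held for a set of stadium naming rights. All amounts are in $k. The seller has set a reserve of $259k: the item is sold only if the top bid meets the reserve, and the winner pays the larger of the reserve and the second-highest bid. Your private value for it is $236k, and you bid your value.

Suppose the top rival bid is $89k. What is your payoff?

$0k

Your bid $236k is the highest bid but falls below the reserve $259k, so the item goes unsold. Payoff $0k.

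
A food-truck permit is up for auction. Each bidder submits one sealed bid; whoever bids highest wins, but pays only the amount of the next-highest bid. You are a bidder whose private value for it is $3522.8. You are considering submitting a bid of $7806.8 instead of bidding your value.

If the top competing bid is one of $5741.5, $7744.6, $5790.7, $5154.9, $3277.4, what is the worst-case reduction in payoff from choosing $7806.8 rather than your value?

$5741.5: truthful gives $0, deviation gives −$2218.7 → loss $2218.7.
$7744.6: truthful gives $0, deviation gives −$4221.8 → loss $4221.8.
$5790.7: truthful gives $0, deviation gives −$2267.9 → loss $2267.9.
$5154.9: truthful gives $0, deviation gives −$1632.1 → loss $1632.1.
$3277.4: same outcome either way → loss $0.
Maximum loss: $4221.8.

$4221.8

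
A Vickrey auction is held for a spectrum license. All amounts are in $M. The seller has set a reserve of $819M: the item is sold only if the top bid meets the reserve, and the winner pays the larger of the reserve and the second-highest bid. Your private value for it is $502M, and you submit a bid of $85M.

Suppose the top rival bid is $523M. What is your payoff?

Your bid $85M is below the highest competing bid $523M, so you lose. Payoff $0M.

$0M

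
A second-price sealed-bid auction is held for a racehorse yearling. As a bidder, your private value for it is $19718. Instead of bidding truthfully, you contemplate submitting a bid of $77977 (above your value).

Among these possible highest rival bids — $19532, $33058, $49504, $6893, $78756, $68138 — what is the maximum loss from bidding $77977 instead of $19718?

$48420

$19532: same outcome either way → loss $0.
$33058: truthful gives $0, deviation gives −$13340 → loss $13340.
$49504: truthful gives $0, deviation gives −$29786 → loss $29786.
$6893: same outcome either way → loss $0.
$78756: same outcome either way → loss $0.
$68138: truthful gives $0, deviation gives −$48420 → loss $48420.
Maximum loss: $48420.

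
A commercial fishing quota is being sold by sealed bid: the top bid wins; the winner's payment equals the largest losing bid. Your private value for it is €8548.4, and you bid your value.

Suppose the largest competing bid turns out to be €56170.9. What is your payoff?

€0

Your bid €8548.4 is below the highest competing bid €56170.9, so you lose.
A losing bidder pays nothing and receives nothing: payoff = €0.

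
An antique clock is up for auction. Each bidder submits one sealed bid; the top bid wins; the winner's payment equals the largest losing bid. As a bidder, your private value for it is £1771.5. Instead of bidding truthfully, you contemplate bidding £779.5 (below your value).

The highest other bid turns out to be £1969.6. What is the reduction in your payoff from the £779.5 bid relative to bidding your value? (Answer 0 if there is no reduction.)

Bidding your value £1771.5: you lose (since £1771.5 < £1969.6). Payoff £0.
Bidding £779.5: you lose. Payoff £0.
Difference = £0 − £0 = £0; both bids lead to the same outcome because the competing bid is above both your value and your alternative bid.
In a second-price auction your bid sets only whether you win, not what you pay, so bidding your true value is weakly dominant.

£0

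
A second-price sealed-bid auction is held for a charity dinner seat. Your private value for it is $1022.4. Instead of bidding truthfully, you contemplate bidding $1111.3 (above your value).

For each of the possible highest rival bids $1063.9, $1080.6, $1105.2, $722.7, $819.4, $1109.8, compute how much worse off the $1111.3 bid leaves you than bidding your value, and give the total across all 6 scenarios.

$269.9

The deviation costs you only when the competing bid falls strictly between $1022.4 and $1111.3; elsewhere both bids give the same outcome.
$1063.9: truthful payoff $0, deviation payoff −$41.5 → loss $41.5.
$1080.6: truthful payoff $0, deviation payoff −$58.2 → loss $58.2.
$1105.2: truthful payoff $0, deviation payoff −$82.8 → loss $82.8.
$722.7: outcomes coincide → loss $0.
$819.4: outcomes coincide → loss $0.
$1109.8: truthful payoff $0, deviation payoff −$87.4 → loss $87.4.
Total loss = $41.5 + $58.2 + $82.8 + $87.4 = $269.9.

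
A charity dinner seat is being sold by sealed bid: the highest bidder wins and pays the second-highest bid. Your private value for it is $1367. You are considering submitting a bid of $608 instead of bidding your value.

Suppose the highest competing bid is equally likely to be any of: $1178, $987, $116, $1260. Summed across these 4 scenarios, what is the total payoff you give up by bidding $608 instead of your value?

$676

The deviation costs you only when the competing bid falls strictly between $608 and $1367; elsewhere both bids give the same outcome.
$1178: truthful payoff $189, deviation payoff $0 → loss $189.
$987: truthful payoff $380, deviation payoff $0 → loss $380.
$116: outcomes coincide → loss $0.
$1260: truthful payoff $107, deviation payoff $0 → loss $107.
Total loss = $189 + $380 + $107 = $676.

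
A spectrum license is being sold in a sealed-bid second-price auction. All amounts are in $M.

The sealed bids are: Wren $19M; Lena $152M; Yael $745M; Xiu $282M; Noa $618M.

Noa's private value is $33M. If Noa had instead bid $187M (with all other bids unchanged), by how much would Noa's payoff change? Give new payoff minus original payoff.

The highest bid among the other bidders is $745M; Noa's bid doesn't change that.
Original bid $618M: Noa is not highest (top rival bid is $745M); payoff $0M.
Alternative bid $187M: Noa is not highest (top rival bid is $745M); payoff $0M.
Change in payoff = $0M − ($0M) = $0M.

$0M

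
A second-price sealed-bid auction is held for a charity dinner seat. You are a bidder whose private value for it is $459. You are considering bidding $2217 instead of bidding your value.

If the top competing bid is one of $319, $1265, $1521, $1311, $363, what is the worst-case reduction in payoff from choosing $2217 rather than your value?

$319: same outcome either way → loss $0.
$1265: truthful gives $0, deviation gives −$806 → loss $806.
$1521: truthful gives $0, deviation gives −$1062 → loss $1062.
$1311: truthful gives $0, deviation gives −$852 → loss $852.
$363: same outcome either way → loss $0.
Maximum loss: $1062.

$1062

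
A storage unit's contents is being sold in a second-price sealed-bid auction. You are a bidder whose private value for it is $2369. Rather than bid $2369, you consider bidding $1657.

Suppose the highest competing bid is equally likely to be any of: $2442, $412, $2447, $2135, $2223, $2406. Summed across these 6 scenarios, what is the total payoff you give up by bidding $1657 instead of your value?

The deviation costs you only when the competing bid falls strictly between $1657 and $2369; elsewhere both bids give the same outcome.
$2442: outcomes coincide → loss $0.
$412: outcomes coincide → loss $0.
$2447: outcomes coincide → loss $0.
$2135: truthful payoff $234, deviation payoff $0 → loss $234.
$2223: truthful payoff $146, deviation payoff $0 → loss $146.
$2406: outcomes coincide → loss $0.
Total loss = $234 + $146 = $380.

$380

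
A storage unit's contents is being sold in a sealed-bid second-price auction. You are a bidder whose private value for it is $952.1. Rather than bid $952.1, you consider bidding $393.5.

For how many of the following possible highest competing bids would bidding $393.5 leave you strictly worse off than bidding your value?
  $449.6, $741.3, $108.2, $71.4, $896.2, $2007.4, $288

3

The deviation hurts exactly when the highest competing bid lies strictly between $393.5 and $952.1 — underbidding then forfeits a profitable win.
$449.6: inside the interval → strictly worse (loss $502.5).
$741.3: inside the interval → strictly worse (loss $210.8).
$108.2: below both → same outcome either way.
$71.4: below both → same outcome either way.
$896.2: inside the interval → strictly worse (loss $55.9).
$2007.4: above both → same outcome either way.
$288: below both → same outcome either way.
Count: 3.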